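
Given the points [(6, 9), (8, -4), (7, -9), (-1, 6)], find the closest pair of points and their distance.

Computing all pairwise distances among 4 points:

d((6, 9), (8, -4)) = 13.1529
d((6, 9), (7, -9)) = 18.0278
d((6, 9), (-1, 6)) = 7.6158
d((8, -4), (7, -9)) = 5.099 <-- minimum
d((8, -4), (-1, 6)) = 13.4536
d((7, -9), (-1, 6)) = 17.0

Closest pair: (8, -4) and (7, -9) with distance 5.099

The closest pair is (8, -4) and (7, -9) with Euclidean distance 5.099. For 4 points, brute-force pairwise comparison is shown above. For large n, the divide-and-conquer algorithm (sort by x, recurse on halves, check the dividing strip) achieves O(n log n).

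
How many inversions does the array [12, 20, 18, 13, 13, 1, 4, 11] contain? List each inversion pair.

Finding inversions in [12, 20, 18, 13, 13, 1, 4, 11]:

(0, 5): arr[0]=12 > arr[5]=1
(0, 6): arr[0]=12 > arr[6]=4
(0, 7): arr[0]=12 > arr[7]=11
(1, 2): arr[1]=20 > arr[2]=18
(1, 3): arr[1]=20 > arr[3]=13
(1, 4): arr[1]=20 > arr[4]=13
(1, 5): arr[1]=20 > arr[5]=1
(1, 6): arr[1]=20 > arr[6]=4
(1, 7): arr[1]=20 > arr[7]=11
(2, 3): arr[2]=18 > arr[3]=13
(2, 4): arr[2]=18 > arr[4]=13
(2, 5): arr[2]=18 > arr[5]=1
(2, 6): arr[2]=18 > arr[6]=4
(2, 7): arr[2]=18 > arr[7]=11
(3, 5): arr[3]=13 > arr[5]=1
(3, 6): arr[3]=13 > arr[6]=4
(3, 7): arr[3]=13 > arr[7]=11
(4, 5): arr[4]=13 > arr[5]=1
(4, 6): arr[4]=13 > arr[6]=4
(4, 7): arr[4]=13 > arr[7]=11

Total inversions: 20

The array has 20 inversion(s): (0,5), (0,6), (0,7), (1,2), (1,3), (1,4), (1,5), (1,6), (1,7), (2,3), (2,4), (2,5), (2,6), (2,7), (3,5), (3,6), (3,7), (4,5), (4,6), (4,7). Each pair (i,j) satisfies i < j and arr[i] > arr[j].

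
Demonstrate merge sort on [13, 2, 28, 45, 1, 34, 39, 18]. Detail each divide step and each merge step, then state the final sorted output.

Merge sort trace:

Split: [13, 2, 28, 45, 1, 34, 39, 18] -> [13, 2, 28, 45] and [1, 34, 39, 18]
  Split: [13, 2, 28, 45] -> [13, 2] and [28, 45]
    Split: [13, 2] -> [13] and [2]
    Merge: [13] + [2] -> [2, 13]
    Split: [28, 45] -> [28] and [45]
    Merge: [28] + [45] -> [28, 45]
  Merge: [2, 13] + [28, 45] -> [2, 13, 28, 45]
  Split: [1, 34, 39, 18] -> [1, 34] and [39, 18]
    Split: [1, 34] -> [1] and [34]
    Merge: [1] + [34] -> [1, 34]
    Split: [39, 18] -> [39] and [18]
    Merge: [39] + [18] -> [18, 39]
  Merge: [1, 34] + [18, 39] -> [1, 18, 34, 39]
Merge: [2, 13, 28, 45] + [1, 18, 34, 39] -> [1, 2, 13, 18, 28, 34, 39, 45]

Final sorted array: [1, 2, 13, 18, 28, 34, 39, 45]

The merge sort proceeds by recursively splitting the array and merging sorted halves.
After all merges, the sorted array is [1, 2, 13, 18, 28, 34, 39, 45].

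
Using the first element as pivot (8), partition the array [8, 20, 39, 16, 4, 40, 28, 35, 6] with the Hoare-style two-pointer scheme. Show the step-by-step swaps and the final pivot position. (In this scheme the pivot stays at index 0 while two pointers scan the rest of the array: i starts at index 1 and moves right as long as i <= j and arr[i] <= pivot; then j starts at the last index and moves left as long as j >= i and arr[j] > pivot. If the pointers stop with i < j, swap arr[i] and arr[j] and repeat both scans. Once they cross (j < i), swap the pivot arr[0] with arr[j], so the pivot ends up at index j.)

Hoare-style two-pointer partition with pivot = 8:

Initial array: [8, 20, 39, 16, 4, 40, 28, 35, 6]

Pointers start at i = 1, j = 8.
i stops at index 1 (arr[1]=20 > 8), j stops at index 8 (arr[8]=6 <= 8): swap arr[1] and arr[8], array becomes [8, 6, 39, 16, 4, 40, 28, 35, 20]
i stops at index 2 (arr[2]=39 > 8), j stops at index 4 (arr[4]=4 <= 8): swap arr[2] and arr[4], array becomes [8, 6, 4, 16, 39, 40, 28, 35, 20]
i ends at 3, j ends at 2: the pointers have crossed (j < i), so scanning stops.

Swap pivot arr[0] with arr[2] to place pivot at position 2: [4, 6, 8, 16, 39, 40, 28, 35, 20]
Pivot position: 2

After partitioning with pivot 8, the array becomes [4, 6, 8, 16, 39, 40, 28, 35, 20]. The pivot is placed at index 2. All elements to the left of the pivot are <= 8, and all elements to the right are > 8.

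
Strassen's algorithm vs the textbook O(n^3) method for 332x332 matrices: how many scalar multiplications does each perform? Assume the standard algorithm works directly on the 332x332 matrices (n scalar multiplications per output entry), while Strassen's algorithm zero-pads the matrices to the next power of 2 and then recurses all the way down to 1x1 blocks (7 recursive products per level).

Matrix multiplication for 332x332 matrices:

Strassen's algorithm requires power-of-2 dimensions. Pad 332x332 to 512x512 (next power of 2).

Standard algorithm: 332^3 = 36594368 multiplications
Strassen's algorithm: 7^(log2(512)) = 7^9 = 40353607 multiplications
Difference: 36594368 - 40353607 = -3759239 (Strassen uses MORE here due to padding overhead — for small or just-over-power-of-2 n, padding can outweigh the per-level savings)

Standard: 36594368 multiplications (332^3). Strassen: 40353607 multiplications (7^9, after padding to 512x512). Strassen reduces 8 recursive multiplications to 7 at each level.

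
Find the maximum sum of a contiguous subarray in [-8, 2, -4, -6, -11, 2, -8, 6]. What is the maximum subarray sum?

Using Kadane's algorithm on [-8, 2, -4, -6, -11, 2, -8, 6]:

Scanning through the array:
Position 1 (value 2): max_ending_here = 2, max_so_far = 2
Position 2 (value -4): max_ending_here = -2, max_so_far = 2
Position 3 (value -6): max_ending_here = -6, max_so_far = 2
Position 4 (value -11): max_ending_here = -11, max_so_far = 2
Position 5 (value 2): max_ending_here = 2, max_so_far = 2
Position 6 (value -8): max_ending_here = -6, max_so_far = 2
Position 7 (value 6): max_ending_here = 6, max_so_far = 6

Maximum subarray: [6]
Maximum sum: 6

The maximum subarray is [6] with sum 6. This subarray runs from index 7 to index 7.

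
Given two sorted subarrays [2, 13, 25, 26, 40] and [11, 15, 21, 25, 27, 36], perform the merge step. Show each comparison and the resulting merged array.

Merging process:

Compare 2 vs 11: take 2 from left. Merged: [2]
Compare 13 vs 11: take 11 from right. Merged: [2, 11]
Compare 13 vs 15: take 13 from left. Merged: [2, 11, 13]
Compare 25 vs 15: take 15 from right. Merged: [2, 11, 13, 15]
Compare 25 vs 21: take 21 from right. Merged: [2, 11, 13, 15, 21]
Compare 25 vs 25: take 25 from left. Merged: [2, 11, 13, 15, 21, 25]
Compare 26 vs 25: take 25 from right. Merged: [2, 11, 13, 15, 21, 25, 25]
Compare 26 vs 27: take 26 from left. Merged: [2, 11, 13, 15, 21, 25, 25, 26]
Compare 40 vs 27: take 27 from right. Merged: [2, 11, 13, 15, 21, 25, 25, 26, 27]
Compare 40 vs 36: take 36 from right. Merged: [2, 11, 13, 15, 21, 25, 25, 26, 27, 36]
Append remaining from left: [40]. Merged: [2, 11, 13, 15, 21, 25, 25, 26, 27, 36, 40]

Final merged array: [2, 11, 13, 15, 21, 25, 25, 26, 27, 36, 40]
Total comparisons: 10

The merged array is [2, 11, 13, 15, 21, 25, 25, 26, 27, 36, 40], requiring 10 comparisons. The merge step runs in O(n) time where n is the total number of elements.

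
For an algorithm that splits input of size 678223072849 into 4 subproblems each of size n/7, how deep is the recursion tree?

For divide and conquer with division factor 7:

Problem sizes at each level:
Level 0: 678223072849
Level 1: 96889010407
Level 2: 13841287201
Level 3: 1977326743
Level 4: 282475249
Level 5: 40353607
Level 6: 5764801
Level 7: 823543
Level 8: 117649
Level 9: 16807
Level 10: 2401
Level 11: 343
Level 12: 49
Level 13: 7
Level 14: 1

The root is level 0 and the size-1 base case is level 14 (the tree spans levels 0 through 14, i.e. 15 levels counting the root), so the depth is the number of divisions: log_7(678223072849) = 14

The recursion tree depth is log_7(678223072849) = 14. At each level, the problem size is divided by 7, so it takes 14 divisions to reduce to a base case of size 1. The algorithm makes 4 recursive calls at each level.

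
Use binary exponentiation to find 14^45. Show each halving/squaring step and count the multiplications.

Computing 14^45 by squaring (build up from 14^1; each line after the first costs one multiplication):

14^1 = 14
14^2 = (14^1)^2 = 14^2 = 196
14^4 = (14^2)^2 = 196^2 = 38416
14^5 = 14 * 14^4 = 14 * 38416 = 537824
14^10 = (14^5)^2 = 537824^2 = 289254654976
14^11 = 14 * 14^10 = 14 * 289254654976 = 4049565169664
14^22 = (14^11)^2 = 4049565169664^2 = 16398978063355821105872896
14^44 = (14^22)^2 = 16398978063355821105872896^2 = 268926481522425436988250652599945506664302107426816
14^45 = 14 * 14^44 = 14 * 268926481522425436988250652599945506664302107426816 = 3764970741313956117835509136399237093300229503975424

Result: 3764970741313956117835509136399237093300229503975424
Multiplications needed: 8 (8 lines after 14^1)

14^45 = 3764970741313956117835509136399237093300229503975424. Using exponentiation by squaring, this requires 8 multiplications. The key idea: if the exponent is even, square the half-power; if odd, multiply by the base once.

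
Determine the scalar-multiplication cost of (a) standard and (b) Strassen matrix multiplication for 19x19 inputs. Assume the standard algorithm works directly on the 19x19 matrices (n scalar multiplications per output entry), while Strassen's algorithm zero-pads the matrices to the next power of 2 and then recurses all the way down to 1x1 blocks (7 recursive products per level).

Matrix multiplication for 19x19 matrices:

Strassen's algorithm requires power-of-2 dimensions. Pad 19x19 to 32x32 (next power of 2).

Standard algorithm: 19^3 = 6859 multiplications
Strassen's algorithm: 7^(log2(32)) = 7^5 = 16807 multiplications
Difference: 6859 - 16807 = -9948 (Strassen uses MORE here due to padding overhead — for small or just-over-power-of-2 n, padding can outweigh the per-level savings)

Standard: 6859 multiplications (19^3). Strassen: 16807 multiplications (7^5, after padding to 32x32). Strassen reduces 8 recursive multiplications to 7 at each level.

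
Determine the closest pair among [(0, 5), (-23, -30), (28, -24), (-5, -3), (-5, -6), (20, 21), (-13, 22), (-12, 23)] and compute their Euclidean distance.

Computing all pairwise distances among 8 points:

d((0, 5), (-23, -30)) = 41.8808
d((0, 5), (28, -24)) = 40.3113
d((0, 5), (-5, -3)) = 9.434
d((0, 5), (-5, -6)) = 12.083
d((0, 5), (20, 21)) = 25.6125
d((0, 5), (-13, 22)) = 21.4009
d((0, 5), (-12, 23)) = 21.6333
d((-23, -30), (28, -24)) = 51.3517
d((-23, -30), (-5, -3)) = 32.45
d((-23, -30), (-5, -6)) = 30.0
d((-23, -30), (20, 21)) = 66.7083
d((-23, -30), (-13, 22)) = 52.9528
d((-23, -30), (-12, 23)) = 54.1295
d((28, -24), (-5, -3)) = 39.1152
d((28, -24), (-5, -6)) = 37.5899
d((28, -24), (20, 21)) = 45.7056
d((28, -24), (-13, 22)) = 61.6198
d((28, -24), (-12, 23)) = 61.7171
d((-5, -3), (-5, -6)) = 3.0
d((-5, -3), (20, 21)) = 34.6554
d((-5, -3), (-13, 22)) = 26.2488
d((-5, -3), (-12, 23)) = 26.9258
d((-5, -6), (20, 21)) = 36.7967
d((-5, -6), (-13, 22)) = 29.1204
d((-5, -6), (-12, 23)) = 29.8329
d((20, 21), (-13, 22)) = 33.0151
d((20, 21), (-12, 23)) = 32.0624
d((-13, 22), (-12, 23)) = 1.4142 <-- minimum

Closest pair: (-13, 22) and (-12, 23) with distance 1.4142

The closest pair is (-13, 22) and (-12, 23) with Euclidean distance 1.4142. For 8 points, brute-force pairwise comparison is shown above. For large n, the divide-and-conquer algorithm (sort by x, recurse on halves, check the dividing strip) achieves O(n log n).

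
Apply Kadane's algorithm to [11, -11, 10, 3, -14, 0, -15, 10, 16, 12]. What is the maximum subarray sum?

Using Kadane's algorithm on [11, -11, 10, 3, -14, 0, -15, 10, 16, 12]:

Scanning through the array:
Position 1 (value -11): max_ending_here = 0, max_so_far = 11
Position 2 (value 10): max_ending_here = 10, max_so_far = 11
Position 3 (value 3): max_ending_here = 13, max_so_far = 13
Position 4 (value -14): max_ending_here = -1, max_so_far = 13
Position 5 (value 0): max_ending_here = 0, max_so_far = 13
Position 6 (value -15): max_ending_here = -15, max_so_far = 13
Position 7 (value 10): max_ending_here = 10, max_so_far = 13
Position 8 (value 16): max_ending_here = 26, max_so_far = 26
Position 9 (value 12): max_ending_here = 38, max_so_far = 38

Maximum subarray: [10, 16, 12]
Maximum sum: 38

The maximum subarray is [10, 16, 12] with sum 38. This subarray runs from index 7 to index 9.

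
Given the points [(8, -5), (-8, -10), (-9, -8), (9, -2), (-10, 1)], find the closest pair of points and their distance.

Computing all pairwise distances among 5 points:

d((8, -5), (-8, -10)) = 16.7631
d((8, -5), (-9, -8)) = 17.2627
d((8, -5), (9, -2)) = 3.1623
d((8, -5), (-10, 1)) = 18.9737
d((-8, -10), (-9, -8)) = 2.2361 <-- minimum
d((-8, -10), (9, -2)) = 18.7883
d((-8, -10), (-10, 1)) = 11.1803
d((-9, -8), (9, -2)) = 18.9737
d((-9, -8), (-10, 1)) = 9.0554
d((9, -2), (-10, 1)) = 19.2354

Closest pair: (-8, -10) and (-9, -8) with distance 2.2361

The closest pair is (-8, -10) and (-9, -8) with Euclidean distance 2.2361. For 5 points, brute-force pairwise comparison is shown above. For large n, the divide-and-conquer algorithm (sort by x, recurse on halves, check the dividing strip) achieves O(n log n).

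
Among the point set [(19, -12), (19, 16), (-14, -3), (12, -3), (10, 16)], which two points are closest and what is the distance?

Computing all pairwise distances among 5 points:

d((19, -12), (19, 16)) = 28.0
d((19, -12), (-14, -3)) = 34.2053
d((19, -12), (12, -3)) = 11.4018
d((19, -12), (10, 16)) = 29.4109
d((19, 16), (-14, -3)) = 38.0789
d((19, 16), (12, -3)) = 20.2485
d((19, 16), (10, 16)) = 9.0 <-- minimum
d((-14, -3), (12, -3)) = 26.0
d((-14, -3), (10, 16)) = 30.6105
d((12, -3), (10, 16)) = 19.105

Closest pair: (19, 16) and (10, 16) with distance 9.0

The closest pair is (19, 16) and (10, 16) with Euclidean distance 9.0. For 5 points, brute-force pairwise comparison is shown above. For large n, the divide-and-conquer algorithm (sort by x, recurse on halves, check the dividing strip) achieves O(n log n).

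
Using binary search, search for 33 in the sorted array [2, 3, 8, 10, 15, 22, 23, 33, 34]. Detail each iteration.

Binary search for 33 in [2, 3, 8, 10, 15, 22, 23, 33, 34]:

lo=0, hi=8, mid=4, arr[mid]=15 -> 15 < 33, search right half
lo=5, hi=8, mid=6, arr[mid]=23 -> 23 < 33, search right half
lo=7, hi=8, mid=7, arr[mid]=33 -> Found target at index 7!

Binary search finds 33 at index 7 after 3 comparisons. The search repeatedly halves the search space by comparing with the middle element.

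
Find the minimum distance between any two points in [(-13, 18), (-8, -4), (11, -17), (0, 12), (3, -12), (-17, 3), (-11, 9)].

Computing all pairwise distances among 7 points:

d((-13, 18), (-8, -4)) = 22.561
d((-13, 18), (11, -17)) = 42.4382
d((-13, 18), (0, 12)) = 14.3178
d((-13, 18), (3, -12)) = 34.0
d((-13, 18), (-17, 3)) = 15.5242
d((-13, 18), (-11, 9)) = 9.2195
d((-8, -4), (11, -17)) = 23.0217
d((-8, -4), (0, 12)) = 17.8885
d((-8, -4), (3, -12)) = 13.6015
d((-8, -4), (-17, 3)) = 11.4018
d((-8, -4), (-11, 9)) = 13.3417
d((11, -17), (0, 12)) = 31.0161
d((11, -17), (3, -12)) = 9.434
d((11, -17), (-17, 3)) = 34.4093
d((11, -17), (-11, 9)) = 34.0588
d((0, 12), (3, -12)) = 24.1868
d((0, 12), (-17, 3)) = 19.2354
d((0, 12), (-11, 9)) = 11.4018
d((3, -12), (-17, 3)) = 25.0
d((3, -12), (-11, 9)) = 25.2389
d((-17, 3), (-11, 9)) = 8.4853 <-- minimum

Closest pair: (-17, 3) and (-11, 9) with distance 8.4853

The closest pair is (-17, 3) and (-11, 9) with Euclidean distance 8.4853. For 7 points, brute-force pairwise comparison is shown above. For large n, the divide-and-conquer algorithm (sort by x, recurse on halves, check the dividing strip) achieves O(n log n).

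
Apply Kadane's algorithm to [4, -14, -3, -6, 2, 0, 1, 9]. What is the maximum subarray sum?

Using Kadane's algorithm on [4, -14, -3, -6, 2, 0, 1, 9]:

Scanning through the array:
Position 1 (value -14): max_ending_here = -10, max_so_far = 4
Position 2 (value -3): max_ending_here = -3, max_so_far = 4
Position 3 (value -6): max_ending_here = -6, max_so_far = 4
Position 4 (value 2): max_ending_here = 2, max_so_far = 4
Position 5 (value 0): max_ending_here = 2, max_so_far = 4
Position 6 (value 1): max_ending_here = 3, max_so_far = 4
Position 7 (value 9): max_ending_here = 12, max_so_far = 12

Maximum subarray: [2, 0, 1, 9]
Maximum sum: 12

The maximum subarray is [2, 0, 1, 9] with sum 12. This subarray runs from index 4 to index 7.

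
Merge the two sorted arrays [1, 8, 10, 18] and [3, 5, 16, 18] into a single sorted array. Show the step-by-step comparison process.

Merging process:

Compare 1 vs 3: take 1 from left. Merged: [1]
Compare 8 vs 3: take 3 from right. Merged: [1, 3]
Compare 8 vs 5: take 5 from right. Merged: [1, 3, 5]
Compare 8 vs 16: take 8 from left. Merged: [1, 3, 5, 8]
Compare 10 vs 16: take 10 from left. Merged: [1, 3, 5, 8, 10]
Compare 18 vs 16: take 16 from right. Merged: [1, 3, 5, 8, 10, 16]
Compare 18 vs 18: take 18 from left. Merged: [1, 3, 5, 8, 10, 16, 18]
Append remaining from right: [18]. Merged: [1, 3, 5, 8, 10, 16, 18, 18]

Final merged array: [1, 3, 5, 8, 10, 16, 18, 18]
Total comparisons: 7

The merged array is [1, 3, 5, 8, 10, 16, 18, 18], requiring 7 comparisons. The merge step runs in O(n) time where n is the total number of elements.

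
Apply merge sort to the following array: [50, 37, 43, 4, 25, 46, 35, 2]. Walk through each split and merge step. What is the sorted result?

Merge sort trace:

Split: [50, 37, 43, 4, 25, 46, 35, 2] -> [50, 37, 43, 4] and [25, 46, 35, 2]
  Split: [50, 37, 43, 4] -> [50, 37] and [43, 4]
    Split: [50, 37] -> [50] and [37]
    Merge: [50] + [37] -> [37, 50]
    Split: [43, 4] -> [43] and [4]
    Merge: [43] + [4] -> [4, 43]
  Merge: [37, 50] + [4, 43] -> [4, 37, 43, 50]
  Split: [25, 46, 35, 2] -> [25, 46] and [35, 2]
    Split: [25, 46] -> [25] and [46]
    Merge: [25] + [46] -> [25, 46]
    Split: [35, 2] -> [35] and [2]
    Merge: [35] + [2] -> [2, 35]
  Merge: [25, 46] + [2, 35] -> [2, 25, 35, 46]
Merge: [4, 37, 43, 50] + [2, 25, 35, 46] -> [2, 4, 25, 35, 37, 43, 46, 50]

Final sorted array: [2, 4, 25, 35, 37, 43, 46, 50]

The merge sort proceeds by recursively splitting the array and merging sorted halves.
After all merges, the sorted array is [2, 4, 25, 35, 37, 43, 46, 50].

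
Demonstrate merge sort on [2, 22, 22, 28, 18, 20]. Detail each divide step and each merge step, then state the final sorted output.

Merge sort trace:

Split: [2, 22, 22, 28, 18, 20] -> [2, 22, 22] and [28, 18, 20]
  Split: [2, 22, 22] -> [2] and [22, 22]
    Split: [22, 22] -> [22] and [22]
    Merge: [22] + [22] -> [22, 22]
  Merge: [2] + [22, 22] -> [2, 22, 22]
  Split: [28, 18, 20] -> [28] and [18, 20]
    Split: [18, 20] -> [18] and [20]
    Merge: [18] + [20] -> [18, 20]
  Merge: [28] + [18, 20] -> [18, 20, 28]
Merge: [2, 22, 22] + [18, 20, 28] -> [2, 18, 20, 22, 22, 28]

Final sorted array: [2, 18, 20, 22, 22, 28]

The merge sort proceeds by recursively splitting the array and merging sorted halves.
After all merges, the sorted array is [2, 18, 20, 22, 22, 28].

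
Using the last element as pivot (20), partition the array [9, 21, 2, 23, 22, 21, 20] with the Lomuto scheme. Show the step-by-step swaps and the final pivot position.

Lomuto partition with pivot = 20:

Initial array: [9, 21, 2, 23, 22, 21, 20]

arr[0]=9 <= 20: swap with position 0, array becomes [9, 21, 2, 23, 22, 21, 20]
arr[1]=21 > 20: no swap
arr[2]=2 <= 20: swap with position 1, array becomes [9, 2, 21, 23, 22, 21, 20]
arr[3]=23 > 20: no swap
arr[4]=22 > 20: no swap
arr[5]=21 > 20: no swap

Place pivot at position 2: [9, 2, 20, 23, 22, 21, 21]
Pivot position: 2

After partitioning with pivot 20, the array becomes [9, 2, 20, 23, 22, 21, 21]. The pivot is placed at index 2. All elements to the left of the pivot are <= 20, and all elements to the right are > 20.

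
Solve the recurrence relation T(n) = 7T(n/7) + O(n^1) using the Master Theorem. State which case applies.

Master Theorem for T(n) = 7T(n/7) + O(n^1):

a = 7, b = 7, c = 1
log_b(a) = log_7(7) = 1.0000

Case 2: c = 1 = log_7(7) = 1.0000
T(n) = O(n^1 log n) = O(n log n)

For T(n) = 7T(n/7) + O(n^1): log_7(7) = 1.0000. This is Case 2 of the Master Theorem (c = log_b(a), equal work at all levels), giving O(n log n).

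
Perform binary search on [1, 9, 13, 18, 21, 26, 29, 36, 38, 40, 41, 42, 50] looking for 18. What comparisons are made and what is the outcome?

Binary search for 18 in [1, 9, 13, 18, 21, 26, 29, 36, 38, 40, 41, 42, 50]:

lo=0, hi=12, mid=6, arr[mid]=29 -> 29 > 18, search left half
lo=0, hi=5, mid=2, arr[mid]=13 -> 13 < 18, search right half
lo=3, hi=5, mid=4, arr[mid]=21 -> 21 > 18, search left half
lo=3, hi=3, mid=3, arr[mid]=18 -> Found target at index 3!

Binary search finds 18 at index 3 after 4 comparisons. The search repeatedly halves the search space by comparing with the middle element.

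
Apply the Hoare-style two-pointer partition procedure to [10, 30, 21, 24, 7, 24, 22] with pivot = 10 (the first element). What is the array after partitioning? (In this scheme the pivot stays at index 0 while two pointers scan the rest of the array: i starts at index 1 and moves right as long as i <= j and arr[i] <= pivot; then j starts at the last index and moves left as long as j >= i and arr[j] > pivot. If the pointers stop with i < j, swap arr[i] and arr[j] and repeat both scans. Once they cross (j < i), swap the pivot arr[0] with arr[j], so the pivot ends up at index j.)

Hoare-style two-pointer partition with pivot = 10:

Initial array: [10, 30, 21, 24, 7, 24, 22]

Pointers start at i = 1, j = 6.
i stops at index 1 (arr[1]=30 > 10), j stops at index 4 (arr[4]=7 <= 10): swap arr[1] and arr[4], array becomes [10, 7, 21, 24, 30, 24, 22]
i ends at 2, j ends at 1: the pointers have crossed (j < i), so scanning stops.

Swap pivot arr[0] with arr[1] to place pivot at position 1: [7, 10, 21, 24, 30, 24, 22]
Pivot position: 1

After partitioning with pivot 10, the array becomes [7, 10, 21, 24, 30, 24, 22]. The pivot is placed at index 1. All elements to the left of the pivot are <= 10, and all elements to the right are > 10.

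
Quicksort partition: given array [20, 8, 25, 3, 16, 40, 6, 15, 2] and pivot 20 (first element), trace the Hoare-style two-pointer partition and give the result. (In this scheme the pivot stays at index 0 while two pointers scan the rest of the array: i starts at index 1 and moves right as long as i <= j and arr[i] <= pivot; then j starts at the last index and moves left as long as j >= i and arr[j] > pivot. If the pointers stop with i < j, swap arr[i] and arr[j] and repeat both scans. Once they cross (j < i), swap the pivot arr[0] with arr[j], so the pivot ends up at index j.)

Hoare-style two-pointer partition with pivot = 20:

Initial array: [20, 8, 25, 3, 16, 40, 6, 15, 2]

Pointers start at i = 1, j = 8.
i stops at index 2 (arr[2]=25 > 20), j stops at index 8 (arr[8]=2 <= 20): swap arr[2] and arr[8], array becomes [20, 8, 2, 3, 16, 40, 6, 15, 25]
i stops at index 5 (arr[5]=40 > 20), j stops at index 7 (arr[7]=15 <= 20): swap arr[5] and arr[7], array becomes [20, 8, 2, 3, 16, 15, 6, 40, 25]
i ends at 7, j ends at 6: the pointers have crossed (j < i), so scanning stops.

Swap pivot arr[0] with arr[6] to place pivot at position 6: [6, 8, 2, 3, 16, 15, 20, 40, 25]
Pivot position: 6

After partitioning with pivot 20, the array becomes [6, 8, 2, 3, 16, 15, 20, 40, 25]. The pivot is placed at index 6. All elements to the left of the pivot are <= 20, and all elements to the right are > 20.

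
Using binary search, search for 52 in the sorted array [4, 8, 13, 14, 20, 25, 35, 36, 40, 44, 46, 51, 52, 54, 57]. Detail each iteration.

Binary search for 52 in [4, 8, 13, 14, 20, 25, 35, 36, 40, 44, 46, 51, 52, 54, 57]:

lo=0, hi=14, mid=7, arr[mid]=36 -> 36 < 52, search right half
lo=8, hi=14, mid=11, arr[mid]=51 -> 51 < 52, search right half
lo=12, hi=14, mid=13, arr[mid]=54 -> 54 > 52, search left half
lo=12, hi=12, mid=12, arr[mid]=52 -> Found target at index 12!

Binary search finds 52 at index 12 after 4 comparisons. The search repeatedly halves the search space by comparing with the middle element.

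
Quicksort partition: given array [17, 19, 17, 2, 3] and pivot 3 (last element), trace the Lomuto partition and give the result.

Lomuto partition with pivot = 3:

Initial array: [17, 19, 17, 2, 3]

arr[0]=17 > 3: no swap
arr[1]=19 > 3: no swap
arr[2]=17 > 3: no swap
arr[3]=2 <= 3: swap with position 0, array becomes [2, 19, 17, 17, 3]

Place pivot at position 1: [2, 3, 17, 17, 19]
Pivot position: 1

After partitioning with pivot 3, the array becomes [2, 3, 17, 17, 19]. The pivot is placed at index 1. All elements to the left of the pivot are <= 3, and all elements to the right are > 3.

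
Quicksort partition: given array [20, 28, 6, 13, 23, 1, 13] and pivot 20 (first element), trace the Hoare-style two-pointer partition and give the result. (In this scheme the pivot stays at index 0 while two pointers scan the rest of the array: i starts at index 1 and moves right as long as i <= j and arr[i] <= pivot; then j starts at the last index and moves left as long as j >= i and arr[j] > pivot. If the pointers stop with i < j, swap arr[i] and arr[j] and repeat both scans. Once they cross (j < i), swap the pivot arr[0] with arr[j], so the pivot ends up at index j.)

Hoare-style two-pointer partition with pivot = 20:

Initial array: [20, 28, 6, 13, 23, 1, 13]

Pointers start at i = 1, j = 6.
i stops at index 1 (arr[1]=28 > 20), j stops at index 6 (arr[6]=13 <= 20): swap arr[1] and arr[6], array becomes [20, 13, 6, 13, 23, 1, 28]
i stops at index 4 (arr[4]=23 > 20), j stops at index 5 (arr[5]=1 <= 20): swap arr[4] and arr[5], array becomes [20, 13, 6, 13, 1, 23, 28]
i ends at 5, j ends at 4: the pointers have crossed (j < i), so scanning stops.

Swap pivot arr[0] with arr[4] to place pivot at position 4: [1, 13, 6, 13, 20, 23, 28]
Pivot position: 4

After partitioning with pivot 20, the array becomes [1, 13, 6, 13, 20, 23, 28]. The pivot is placed at index 4. All elements to the left of the pivot are <= 20, and all elements to the right are > 20.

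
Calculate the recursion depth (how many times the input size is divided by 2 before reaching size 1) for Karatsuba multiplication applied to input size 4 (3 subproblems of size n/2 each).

For divide and conquer with division factor 2:

Problem sizes at each level:
Level 0: 4
Level 1: 2
Level 2: 1

The root is level 0 and the size-1 base case is level 2 (the tree spans levels 0 through 2, i.e. 3 levels counting the root), so the depth is the number of divisions: log_2(4) = 2

The recursion tree depth is log_2(4) = 2. At each level, the problem size is divided by 2, so it takes 2 divisions to reduce to a base case of size 1. The algorithm makes 3 recursive calls at each level.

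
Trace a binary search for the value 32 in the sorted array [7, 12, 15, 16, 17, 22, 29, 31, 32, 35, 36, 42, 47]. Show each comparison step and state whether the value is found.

Binary search for 32 in [7, 12, 15, 16, 17, 22, 29, 31, 32, 35, 36, 42, 47]:

lo=0, hi=12, mid=6, arr[mid]=29 -> 29 < 32, search right half
lo=7, hi=12, mid=9, arr[mid]=35 -> 35 > 32, search left half
lo=7, hi=8, mid=7, arr[mid]=31 -> 31 < 32, search right half
lo=8, hi=8, mid=8, arr[mid]=32 -> Found target at index 8!

Binary search finds 32 at index 8 after 4 comparisons. The search repeatedly halves the search space by comparing with the middle element.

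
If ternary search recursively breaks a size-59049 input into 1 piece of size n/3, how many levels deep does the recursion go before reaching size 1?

For divide and conquer with division factor 3:

Problem sizes at each level:
Level 0: 59049
Level 1: 19683
Level 2: 6561
Level 3: 2187
Level 4: 729
Level 5: 243
Level 6: 81
Level 7: 27
Level 8: 9
Level 9: 3
Level 10: 1

The root is level 0 and the size-1 base case is level 10 (the tree spans levels 0 through 10, i.e. 11 levels counting the root), so the depth is the number of divisions: log_3(59049) = 10

The recursion tree depth is log_3(59049) = 10. At each level, the problem size is divided by 3, so it takes 10 divisions to reduce to a base case of size 1. The algorithm makes 1 recursive call at each level.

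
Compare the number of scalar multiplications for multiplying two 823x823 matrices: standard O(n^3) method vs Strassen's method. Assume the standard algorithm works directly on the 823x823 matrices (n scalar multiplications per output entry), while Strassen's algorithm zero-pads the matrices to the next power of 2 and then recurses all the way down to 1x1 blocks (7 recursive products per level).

Matrix multiplication for 823x823 matrices:

Strassen's algorithm requires power-of-2 dimensions. Pad 823x823 to 1024x1024 (next power of 2).

Standard algorithm: 823^3 = 557441767 multiplications
Strassen's algorithm: 7^(log2(1024)) = 7^10 = 282475249 multiplications
Savings: 557441767 - 282475249 = 274966518 multiplications

Standard: 557441767 multiplications (823^3). Strassen: 282475249 multiplications (7^10, after padding to 1024x1024). Strassen reduces 8 recursive multiplications to 7 at each level.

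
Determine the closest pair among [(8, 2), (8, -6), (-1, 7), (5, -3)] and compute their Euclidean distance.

Computing all pairwise distances among 4 points:

d((8, 2), (8, -6)) = 8.0
d((8, 2), (-1, 7)) = 10.2956
d((8, 2), (5, -3)) = 5.831
d((8, -6), (-1, 7)) = 15.8114
d((8, -6), (5, -3)) = 4.2426 <-- minimum
d((-1, 7), (5, -3)) = 11.6619

Closest pair: (8, -6) and (5, -3) with distance 4.2426

The closest pair is (8, -6) and (5, -3) with Euclidean distance 4.2426. For 4 points, brute-force pairwise comparison is shown above. For large n, the divide-and-conquer algorithm (sort by x, recurse on halves, check the dividing strip) achieves O(n log n).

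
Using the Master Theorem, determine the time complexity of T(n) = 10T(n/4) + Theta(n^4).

Master Theorem for T(n) = 10T(n/4) + O(n^4):

a = 10, b = 4, c = 4
log_b(a) = log_4(10) = 1.6610

Case 3: c = 4 > log_4(10) = 1.6610
T(n) = O(n^4) = O(n^4)

For T(n) = 10T(n/4) + O(n^4): log_4(10) = 1.6610. This is Case 3 of the Master Theorem (c > log_b(a), work dominated by root), giving O(n^4).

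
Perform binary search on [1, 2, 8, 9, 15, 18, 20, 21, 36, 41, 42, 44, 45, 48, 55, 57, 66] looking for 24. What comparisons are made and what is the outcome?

Binary search for 24 in [1, 2, 8, 9, 15, 18, 20, 21, 36, 41, 42, 44, 45, 48, 55, 57, 66]:

lo=0, hi=16, mid=8, arr[mid]=36 -> 36 > 24, search left half
lo=0, hi=7, mid=3, arr[mid]=9 -> 9 < 24, search right half
lo=4, hi=7, mid=5, arr[mid]=18 -> 18 < 24, search right half
lo=6, hi=7, mid=6, arr[mid]=20 -> 20 < 24, search right half
lo=7, hi=7, mid=7, arr[mid]=21 -> 21 < 24, search right half
lo=8 > hi=7, target 24 not found

Binary search determines that 24 is not in the array after 5 comparisons. The search space was exhausted without finding the target.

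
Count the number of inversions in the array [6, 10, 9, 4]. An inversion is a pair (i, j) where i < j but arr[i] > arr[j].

Finding inversions in [6, 10, 9, 4]:

(0, 3): arr[0]=6 > arr[3]=4
(1, 2): arr[1]=10 > arr[2]=9
(1, 3): arr[1]=10 > arr[3]=4
(2, 3): arr[2]=9 > arr[3]=4

Total inversions: 4

The array has 4 inversion(s): (0,3), (1,2), (1,3), (2,3). Each pair (i,j) satisfies i < j and arr[i] > arr[j].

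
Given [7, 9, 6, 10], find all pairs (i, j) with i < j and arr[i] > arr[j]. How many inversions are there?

Finding inversions in [7, 9, 6, 10]:

(0, 2): arr[0]=7 > arr[2]=6
(1, 2): arr[1]=9 > arr[2]=6

Total inversions: 2

The array has 2 inversion(s): (0,2), (1,2). Each pair (i,j) satisfies i < j and arr[i] > arr[j].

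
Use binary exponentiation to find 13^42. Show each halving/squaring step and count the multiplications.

Computing 13^42 by squaring (build up from 13^1; each line after the first costs one multiplication):

13^1 = 13
13^2 = (13^1)^2 = 13^2 = 169
13^4 = (13^2)^2 = 169^2 = 28561
13^5 = 13 * 13^4 = 13 * 28561 = 371293
13^10 = (13^5)^2 = 371293^2 = 137858491849
13^20 = (13^10)^2 = 137858491849^2 = 19004963774880799438801
13^21 = 13 * 13^20 = 13 * 19004963774880799438801 = 247064529073450392704413
13^42 = (13^21)^2 = 247064529073450392704413^2 = 61040881526285814362156628321386486455989674569

Result: 61040881526285814362156628321386486455989674569
Multiplications needed: 7 (7 lines after 13^1)

13^42 = 61040881526285814362156628321386486455989674569. Using exponentiation by squaring, this requires 7 multiplications. The key idea: if the exponent is even, square the half-power; if odd, multiply by the base once.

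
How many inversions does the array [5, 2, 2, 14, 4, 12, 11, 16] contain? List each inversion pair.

Finding inversions in [5, 2, 2, 14, 4, 12, 11, 16]:

(0, 1): arr[0]=5 > arr[1]=2
(0, 2): arr[0]=5 > arr[2]=2
(0, 4): arr[0]=5 > arr[4]=4
(3, 4): arr[3]=14 > arr[4]=4
(3, 5): arr[3]=14 > arr[5]=12
(3, 6): arr[3]=14 > arr[6]=11
(5, 6): arr[5]=12 > arr[6]=11

Total inversions: 7

The array has 7 inversion(s): (0,1), (0,2), (0,4), (3,4), (3,5), (3,6), (5,6). Each pair (i,j) satisfies i < j and arr[i] > arr[j].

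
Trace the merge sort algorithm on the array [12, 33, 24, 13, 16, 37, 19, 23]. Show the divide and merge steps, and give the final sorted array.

Merge sort trace:

Split: [12, 33, 24, 13, 16, 37, 19, 23] -> [12, 33, 24, 13] and [16, 37, 19, 23]
  Split: [12, 33, 24, 13] -> [12, 33] and [24, 13]
    Split: [12, 33] -> [12] and [33]
    Merge: [12] + [33] -> [12, 33]
    Split: [24, 13] -> [24] and [13]
    Merge: [24] + [13] -> [13, 24]
  Merge: [12, 33] + [13, 24] -> [12, 13, 24, 33]
  Split: [16, 37, 19, 23] -> [16, 37] and [19, 23]
    Split: [16, 37] -> [16] and [37]
    Merge: [16] + [37] -> [16, 37]
    Split: [19, 23] -> [19] and [23]
    Merge: [19] + [23] -> [19, 23]
  Merge: [16, 37] + [19, 23] -> [16, 19, 23, 37]
Merge: [12, 13, 24, 33] + [16, 19, 23, 37] -> [12, 13, 16, 19, 23, 24, 33, 37]

Final sorted array: [12, 13, 16, 19, 23, 24, 33, 37]

The merge sort proceeds by recursively splitting the array and merging sorted halves.
After all merges, the sorted array is [12, 13, 16, 19, 23, 24, 33, 37].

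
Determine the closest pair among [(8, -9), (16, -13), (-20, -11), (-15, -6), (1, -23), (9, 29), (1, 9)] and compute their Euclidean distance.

Computing all pairwise distances among 7 points:

d((8, -9), (16, -13)) = 8.9443
d((8, -9), (-20, -11)) = 28.0713
d((8, -9), (-15, -6)) = 23.1948
d((8, -9), (1, -23)) = 15.6525
d((8, -9), (9, 29)) = 38.0132
d((8, -9), (1, 9)) = 19.3132
d((16, -13), (-20, -11)) = 36.0555
d((16, -13), (-15, -6)) = 31.7805
d((16, -13), (1, -23)) = 18.0278
d((16, -13), (9, 29)) = 42.5793
d((16, -13), (1, 9)) = 26.6271
d((-20, -11), (-15, -6)) = 7.0711 <-- minimum
d((-20, -11), (1, -23)) = 24.1868
d((-20, -11), (9, 29)) = 49.4065
d((-20, -11), (1, 9)) = 29.0
d((-15, -6), (1, -23)) = 23.3452
d((-15, -6), (9, 29)) = 42.4382
d((-15, -6), (1, 9)) = 21.9317
d((1, -23), (9, 29)) = 52.6118
d((1, -23), (1, 9)) = 32.0
d((9, 29), (1, 9)) = 21.5407

Closest pair: (-20, -11) and (-15, -6) with distance 7.0711

The closest pair is (-20, -11) and (-15, -6) with Euclidean distance 7.0711. For 7 points, brute-force pairwise comparison is shown above. For large n, the divide-and-conquer algorithm (sort by x, recurse on halves, check the dividing strip) achieves O(n log n).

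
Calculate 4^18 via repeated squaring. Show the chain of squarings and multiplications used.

Computing 4^18 by squaring (build up from 4^1; each line after the first costs one multiplication):

4^1 = 4
4^2 = (4^1)^2 = 4^2 = 16
4^4 = (4^2)^2 = 16^2 = 256
4^8 = (4^4)^2 = 256^2 = 65536
4^9 = 4 * 4^8 = 4 * 65536 = 262144
4^18 = (4^9)^2 = 262144^2 = 68719476736

Result: 68719476736
Multiplications needed: 5 (5 lines after 4^1)

4^18 = 68719476736. Using exponentiation by squaring, this requires 5 multiplications. The key idea: if the exponent is even, square the half-power; if odd, multiply by the base once.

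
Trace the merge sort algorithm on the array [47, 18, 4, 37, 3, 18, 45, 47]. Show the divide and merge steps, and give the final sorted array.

Merge sort trace:

Split: [47, 18, 4, 37, 3, 18, 45, 47] -> [47, 18, 4, 37] and [3, 18, 45, 47]
  Split: [47, 18, 4, 37] -> [47, 18] and [4, 37]
    Split: [47, 18] -> [47] and [18]
    Merge: [47] + [18] -> [18, 47]
    Split: [4, 37] -> [4] and [37]
    Merge: [4] + [37] -> [4, 37]
  Merge: [18, 47] + [4, 37] -> [4, 18, 37, 47]
  Split: [3, 18, 45, 47] -> [3, 18] and [45, 47]
    Split: [3, 18] -> [3] and [18]
    Merge: [3] + [18] -> [3, 18]
    Split: [45, 47] -> [45] and [47]
    Merge: [45] + [47] -> [45, 47]
  Merge: [3, 18] + [45, 47] -> [3, 18, 45, 47]
Merge: [4, 18, 37, 47] + [3, 18, 45, 47] -> [3, 4, 18, 18, 37, 45, 47, 47]

Final sorted array: [3, 4, 18, 18, 37, 45, 47, 47]

The merge sort proceeds by recursively splitting the array and merging sorted halves.
After all merges, the sorted array is [3, 4, 18, 18, 37, 45, 47, 47].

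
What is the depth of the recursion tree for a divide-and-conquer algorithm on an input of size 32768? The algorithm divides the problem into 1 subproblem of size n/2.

For divide and conquer with division factor 2:

Problem sizes at each level:
Level 0: 32768
Level 1: 16384
Level 2: 8192
Level 3: 4096
Level 4: 2048
Level 5: 1024
Level 6: 512
Level 7: 256
Level 8: 128
Level 9: 64
Level 10: 32
Level 11: 16
Level 12: 8
Level 13: 4
Level 14: 2
Level 15: 1

The root is level 0 and the size-1 base case is level 15 (the tree spans levels 0 through 15, i.e. 16 levels counting the root), so the depth is the number of divisions: log_2(32768) = 15

The recursion tree depth is log_2(32768) = 15. At each level, the problem size is divided by 2, so it takes 15 divisions to reduce to a base case of size 1. The algorithm makes 1 recursive call at each level.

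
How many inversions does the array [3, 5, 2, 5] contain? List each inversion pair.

Finding inversions in [3, 5, 2, 5]:

(0, 2): arr[0]=3 > arr[2]=2
(1, 2): arr[1]=5 > arr[2]=2

Total inversions: 2

The array has 2 inversion(s): (0,2), (1,2). Each pair (i,j) satisfies i < j and arr[i] > arr[j].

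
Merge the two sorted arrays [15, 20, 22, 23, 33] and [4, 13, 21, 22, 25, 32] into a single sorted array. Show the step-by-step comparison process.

Merging process:

Compare 15 vs 4: take 4 from right. Merged: [4]
Compare 15 vs 13: take 13 from right. Merged: [4, 13]
Compare 15 vs 21: take 15 from left. Merged: [4, 13, 15]
Compare 20 vs 21: take 20 from left. Merged: [4, 13, 15, 20]
Compare 22 vs 21: take 21 from right. Merged: [4, 13, 15, 20, 21]
Compare 22 vs 22: take 22 from left. Merged: [4, 13, 15, 20, 21, 22]
Compare 23 vs 22: take 22 from right. Merged: [4, 13, 15, 20, 21, 22, 22]
Compare 23 vs 25: take 23 from left. Merged: [4, 13, 15, 20, 21, 22, 22, 23]
Compare 33 vs 25: take 25 from right. Merged: [4, 13, 15, 20, 21, 22, 22, 23, 25]
Compare 33 vs 32: take 32 from right. Merged: [4, 13, 15, 20, 21, 22, 22, 23, 25, 32]
Append remaining from left: [33]. Merged: [4, 13, 15, 20, 21, 22, 22, 23, 25, 32, 33]

Final merged array: [4, 13, 15, 20, 21, 22, 22, 23, 25, 32, 33]
Total comparisons: 10

The merged array is [4, 13, 15, 20, 21, 22, 22, 23, 25, 32, 33], requiring 10 comparisons. The merge step runs in O(n) time where n is the total number of elements.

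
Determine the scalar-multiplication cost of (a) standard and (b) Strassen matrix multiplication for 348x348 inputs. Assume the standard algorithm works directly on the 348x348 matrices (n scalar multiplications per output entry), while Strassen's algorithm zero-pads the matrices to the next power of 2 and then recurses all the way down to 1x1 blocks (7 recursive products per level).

Matrix multiplication for 348x348 matrices:

Strassen's algorithm requires power-of-2 dimensions. Pad 348x348 to 512x512 (next power of 2).

Standard algorithm: 348^3 = 42144192 multiplications
Strassen's algorithm: 7^(log2(512)) = 7^9 = 40353607 multiplications
Savings: 42144192 - 40353607 = 1790585 multiplications

Standard: 42144192 multiplications (348^3). Strassen: 40353607 multiplications (7^9, after padding to 512x512). Strassen reduces 8 recursive multiplications to 7 at each level.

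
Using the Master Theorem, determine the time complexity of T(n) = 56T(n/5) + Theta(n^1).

Master Theorem for T(n) = 56T(n/5) + O(n^1):

a = 56, b = 5, c = 1
log_b(a) = log_5(56) = 2.5011

Case 1: c = 1 < log_5(56) = 2.5011
T(n) = O(n^(log_5 56))

For T(n) = 56T(n/5) + O(n^1): log_5(56) = 2.5011. This is Case 1 of the Master Theorem (c < log_b(a), work dominated by leaves), giving O(n^(log_5 56)).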